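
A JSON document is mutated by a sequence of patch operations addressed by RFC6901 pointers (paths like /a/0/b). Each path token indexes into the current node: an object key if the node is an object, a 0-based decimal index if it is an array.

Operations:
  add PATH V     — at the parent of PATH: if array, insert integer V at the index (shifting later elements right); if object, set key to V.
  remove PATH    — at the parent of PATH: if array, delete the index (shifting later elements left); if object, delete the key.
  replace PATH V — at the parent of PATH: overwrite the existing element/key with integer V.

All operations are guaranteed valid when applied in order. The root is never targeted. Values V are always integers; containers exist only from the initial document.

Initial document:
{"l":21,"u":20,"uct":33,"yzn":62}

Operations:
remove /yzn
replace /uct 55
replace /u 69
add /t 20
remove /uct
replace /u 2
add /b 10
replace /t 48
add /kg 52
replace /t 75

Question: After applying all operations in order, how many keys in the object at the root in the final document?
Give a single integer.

After op 1 (remove /yzn): {"l":21,"u":20,"uct":33}
After op 2 (replace /uct 55): {"l":21,"u":20,"uct":55}
After op 3 (replace /u 69): {"l":21,"u":69,"uct":55}
After op 4 (add /t 20): {"l":21,"t":20,"u":69,"uct":55}
After op 5 (remove /uct): {"l":21,"t":20,"u":69}
After op 6 (replace /u 2): {"l":21,"t":20,"u":2}
After op 7 (add /b 10): {"b":10,"l":21,"t":20,"u":2}
After op 8 (replace /t 48): {"b":10,"l":21,"t":48,"u":2}
After op 9 (add /kg 52): {"b":10,"kg":52,"l":21,"t":48,"u":2}
After op 10 (replace /t 75): {"b":10,"kg":52,"l":21,"t":75,"u":2}
Size at the root: 5

Answer: 5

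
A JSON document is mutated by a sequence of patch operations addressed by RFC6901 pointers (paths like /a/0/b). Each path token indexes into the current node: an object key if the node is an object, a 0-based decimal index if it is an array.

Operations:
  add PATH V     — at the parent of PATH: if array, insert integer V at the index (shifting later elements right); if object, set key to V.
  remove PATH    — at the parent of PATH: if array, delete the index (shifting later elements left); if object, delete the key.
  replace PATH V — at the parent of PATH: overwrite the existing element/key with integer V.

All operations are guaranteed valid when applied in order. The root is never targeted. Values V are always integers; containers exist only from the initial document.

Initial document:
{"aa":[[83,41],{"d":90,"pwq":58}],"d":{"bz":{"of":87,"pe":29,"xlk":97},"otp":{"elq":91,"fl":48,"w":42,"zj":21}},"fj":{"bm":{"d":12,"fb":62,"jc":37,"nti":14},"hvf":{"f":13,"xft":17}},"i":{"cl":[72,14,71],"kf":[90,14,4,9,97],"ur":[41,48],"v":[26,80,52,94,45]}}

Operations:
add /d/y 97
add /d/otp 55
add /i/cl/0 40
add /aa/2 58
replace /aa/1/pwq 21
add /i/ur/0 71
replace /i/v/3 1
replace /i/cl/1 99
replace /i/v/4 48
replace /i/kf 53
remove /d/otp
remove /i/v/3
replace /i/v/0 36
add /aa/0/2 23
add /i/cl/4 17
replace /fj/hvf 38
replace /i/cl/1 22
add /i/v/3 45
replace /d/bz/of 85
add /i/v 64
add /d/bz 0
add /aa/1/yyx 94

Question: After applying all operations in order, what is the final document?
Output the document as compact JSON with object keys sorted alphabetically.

Answer: {"aa":[[83,41,23],{"d":90,"pwq":21,"yyx":94},58],"d":{"bz":0,"y":97},"fj":{"bm":{"d":12,"fb":62,"jc":37,"nti":14},"hvf":38},"i":{"cl":[40,22,14,71,17],"kf":53,"ur":[71,41,48],"v":64}}

Derivation:
After op 1 (add /d/y 97): {"aa":[[83,41],{"d":90,"pwq":58}],"d":{"bz":{"of":87,"pe":29,"xlk":97},"otp":{"elq":91,"fl":48,"w":42,"zj":21},"y":97},"fj":{"bm":{"d":12,"fb":62,"jc":37,"nti":14},"hvf":{"f":13,"xft":17}},"i":{"cl":[72,14,71],"kf":[90,14,4,9,97],"ur":[41,48],"v":[26,80,52,94,45]}}
After op 2 (add /d/otp 55): {"aa":[[83,41],{"d":90,"pwq":58}],"d":{"bz":{"of":87,"pe":29,"xlk":97},"otp":55,"y":97},"fj":{"bm":{"d":12,"fb":62,"jc":37,"nti":14},"hvf":{"f":13,"xft":17}},"i":{"cl":[72,14,71],"kf":[90,14,4,9,97],"ur":[41,48],"v":[26,80,52,94,45]}}
After op 3 (add /i/cl/0 40): {"aa":[[83,41],{"d":90,"pwq":58}],"d":{"bz":{"of":87,"pe":29,"xlk":97},"otp":55,"y":97},"fj":{"bm":{"d":12,"fb":62,"jc":37,"nti":14},"hvf":{"f":13,"xft":17}},"i":{"cl":[40,72,14,71],"kf":[90,14,4,9,97],"ur":[41,48],"v":[26,80,52,94,45]}}
After op 4 (add /aa/2 58): {"aa":[[83,41],{"d":90,"pwq":58},58],"d":{"bz":{"of":87,"pe":29,"xlk":97},"otp":55,"y":97},"fj":{"bm":{"d":12,"fb":62,"jc":37,"nti":14},"hvf":{"f":13,"xft":17}},"i":{"cl":[40,72,14,71],"kf":[90,14,4,9,97],"ur":[41,48],"v":[26,80,52,94,45]}}
After op 5 (replace /aa/1/pwq 21): {"aa":[[83,41],{"d":90,"pwq":21},58],"d":{"bz":{"of":87,"pe":29,"xlk":97},"otp":55,"y":97},"fj":{"bm":{"d":12,"fb":62,"jc":37,"nti":14},"hvf":{"f":13,"xft":17}},"i":{"cl":[40,72,14,71],"kf":[90,14,4,9,97],"ur":[41,48],"v":[26,80,52,94,45]}}
After op 6 (add /i/ur/0 71): {"aa":[[83,41],{"d":90,"pwq":21},58],"d":{"bz":{"of":87,"pe":29,"xlk":97},"otp":55,"y":97},"fj":{"bm":{"d":12,"fb":62,"jc":37,"nti":14},"hvf":{"f":13,"xft":17}},"i":{"cl":[40,72,14,71],"kf":[90,14,4,9,97],"ur":[71,41,48],"v":[26,80,52,94,45]}}
After op 7 (replace /i/v/3 1): {"aa":[[83,41],{"d":90,"pwq":21},58],"d":{"bz":{"of":87,"pe":29,"xlk":97},"otp":55,"y":97},"fj":{"bm":{"d":12,"fb":62,"jc":37,"nti":14},"hvf":{"f":13,"xft":17}},"i":{"cl":[40,72,14,71],"kf":[90,14,4,9,97],"ur":[71,41,48],"v":[26,80,52,1,45]}}
After op 8 (replace /i/cl/1 99): {"aa":[[83,41],{"d":90,"pwq":21},58],"d":{"bz":{"of":87,"pe":29,"xlk":97},"otp":55,"y":97},"fj":{"bm":{"d":12,"fb":62,"jc":37,"nti":14},"hvf":{"f":13,"xft":17}},"i":{"cl":[40,99,14,71],"kf":[90,14,4,9,97],"ur":[71,41,48],"v":[26,80,52,1,45]}}
After op 9 (replace /i/v/4 48): {"aa":[[83,41],{"d":90,"pwq":21},58],"d":{"bz":{"of":87,"pe":29,"xlk":97},"otp":55,"y":97},"fj":{"bm":{"d":12,"fb":62,"jc":37,"nti":14},"hvf":{"f":13,"xft":17}},"i":{"cl":[40,99,14,71],"kf":[90,14,4,9,97],"ur":[71,41,48],"v":[26,80,52,1,48]}}
After op 10 (replace /i/kf 53): {"aa":[[83,41],{"d":90,"pwq":21},58],"d":{"bz":{"of":87,"pe":29,"xlk":97},"otp":55,"y":97},"fj":{"bm":{"d":12,"fb":62,"jc":37,"nti":14},"hvf":{"f":13,"xft":17}},"i":{"cl":[40,99,14,71],"kf":53,"ur":[71,41,48],"v":[26,80,52,1,48]}}
After op 11 (remove /d/otp): {"aa":[[83,41],{"d":90,"pwq":21},58],"d":{"bz":{"of":87,"pe":29,"xlk":97},"y":97},"fj":{"bm":{"d":12,"fb":62,"jc":37,"nti":14},"hvf":{"f":13,"xft":17}},"i":{"cl":[40,99,14,71],"kf":53,"ur":[71,41,48],"v":[26,80,52,1,48]}}
After op 12 (remove /i/v/3): {"aa":[[83,41],{"d":90,"pwq":21},58],"d":{"bz":{"of":87,"pe":29,"xlk":97},"y":97},"fj":{"bm":{"d":12,"fb":62,"jc":37,"nti":14},"hvf":{"f":13,"xft":17}},"i":{"cl":[40,99,14,71],"kf":53,"ur":[71,41,48],"v":[26,80,52,48]}}
After op 13 (replace /i/v/0 36): {"aa":[[83,41],{"d":90,"pwq":21},58],"d":{"bz":{"of":87,"pe":29,"xlk":97},"y":97},"fj":{"bm":{"d":12,"fb":62,"jc":37,"nti":14},"hvf":{"f":13,"xft":17}},"i":{"cl":[40,99,14,71],"kf":53,"ur":[71,41,48],"v":[36,80,52,48]}}
After op 14 (add /aa/0/2 23): {"aa":[[83,41,23],{"d":90,"pwq":21},58],"d":{"bz":{"of":87,"pe":29,"xlk":97},"y":97},"fj":{"bm":{"d":12,"fb":62,"jc":37,"nti":14},"hvf":{"f":13,"xft":17}},"i":{"cl":[40,99,14,71],"kf":53,"ur":[71,41,48],"v":[36,80,52,48]}}
After op 15 (add /i/cl/4 17): {"aa":[[83,41,23],{"d":90,"pwq":21},58],"d":{"bz":{"of":87,"pe":29,"xlk":97},"y":97},"fj":{"bm":{"d":12,"fb":62,"jc":37,"nti":14},"hvf":{"f":13,"xft":17}},"i":{"cl":[40,99,14,71,17],"kf":53,"ur":[71,41,48],"v":[36,80,52,48]}}
After op 16 (replace /fj/hvf 38): {"aa":[[83,41,23],{"d":90,"pwq":21},58],"d":{"bz":{"of":87,"pe":29,"xlk":97},"y":97},"fj":{"bm":{"d":12,"fb":62,"jc":37,"nti":14},"hvf":38},"i":{"cl":[40,99,14,71,17],"kf":53,"ur":[71,41,48],"v":[36,80,52,48]}}
After op 17 (replace /i/cl/1 22): {"aa":[[83,41,23],{"d":90,"pwq":21},58],"d":{"bz":{"of":87,"pe":29,"xlk":97},"y":97},"fj":{"bm":{"d":12,"fb":62,"jc":37,"nti":14},"hvf":38},"i":{"cl":[40,22,14,71,17],"kf":53,"ur":[71,41,48],"v":[36,80,52,48]}}
After op 18 (add /i/v/3 45): {"aa":[[83,41,23],{"d":90,"pwq":21},58],"d":{"bz":{"of":87,"pe":29,"xlk":97},"y":97},"fj":{"bm":{"d":12,"fb":62,"jc":37,"nti":14},"hvf":38},"i":{"cl":[40,22,14,71,17],"kf":53,"ur":[71,41,48],"v":[36,80,52,45,48]}}
After op 19 (replace /d/bz/of 85): {"aa":[[83,41,23],{"d":90,"pwq":21},58],"d":{"bz":{"of":85,"pe":29,"xlk":97},"y":97},"fj":{"bm":{"d":12,"fb":62,"jc":37,"nti":14},"hvf":38},"i":{"cl":[40,22,14,71,17],"kf":53,"ur":[71,41,48],"v":[36,80,52,45,48]}}
After op 20 (add /i/v 64): {"aa":[[83,41,23],{"d":90,"pwq":21},58],"d":{"bz":{"of":85,"pe":29,"xlk":97},"y":97},"fj":{"bm":{"d":12,"fb":62,"jc":37,"nti":14},"hvf":38},"i":{"cl":[40,22,14,71,17],"kf":53,"ur":[71,41,48],"v":64}}
After op 21 (add /d/bz 0): {"aa":[[83,41,23],{"d":90,"pwq":21},58],"d":{"bz":0,"y":97},"fj":{"bm":{"d":12,"fb":62,"jc":37,"nti":14},"hvf":38},"i":{"cl":[40,22,14,71,17],"kf":53,"ur":[71,41,48],"v":64}}
After op 22 (add /aa/1/yyx 94): {"aa":[[83,41,23],{"d":90,"pwq":21,"yyx":94},58],"d":{"bz":0,"y":97},"fj":{"bm":{"d":12,"fb":62,"jc":37,"nti":14},"hvf":38},"i":{"cl":[40,22,14,71,17],"kf":53,"ur":[71,41,48],"v":64}}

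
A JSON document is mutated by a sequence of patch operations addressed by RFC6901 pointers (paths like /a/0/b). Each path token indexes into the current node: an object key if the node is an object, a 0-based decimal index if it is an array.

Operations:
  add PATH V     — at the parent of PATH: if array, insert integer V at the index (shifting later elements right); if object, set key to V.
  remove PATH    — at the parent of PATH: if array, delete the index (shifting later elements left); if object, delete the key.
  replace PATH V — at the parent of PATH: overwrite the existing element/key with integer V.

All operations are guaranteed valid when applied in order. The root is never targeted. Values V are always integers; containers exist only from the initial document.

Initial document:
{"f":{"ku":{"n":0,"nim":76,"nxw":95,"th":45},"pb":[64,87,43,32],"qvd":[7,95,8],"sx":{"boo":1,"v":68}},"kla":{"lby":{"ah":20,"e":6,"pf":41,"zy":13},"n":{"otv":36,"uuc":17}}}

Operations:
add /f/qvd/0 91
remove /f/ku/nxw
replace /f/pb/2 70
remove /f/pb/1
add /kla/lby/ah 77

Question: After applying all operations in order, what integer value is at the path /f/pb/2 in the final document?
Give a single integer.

After op 1 (add /f/qvd/0 91): {"f":{"ku":{"n":0,"nim":76,"nxw":95,"th":45},"pb":[64,87,43,32],"qvd":[91,7,95,8],"sx":{"boo":1,"v":68}},"kla":{"lby":{"ah":20,"e":6,"pf":41,"zy":13},"n":{"otv":36,"uuc":17}}}
After op 2 (remove /f/ku/nxw): {"f":{"ku":{"n":0,"nim":76,"th":45},"pb":[64,87,43,32],"qvd":[91,7,95,8],"sx":{"boo":1,"v":68}},"kla":{"lby":{"ah":20,"e":6,"pf":41,"zy":13},"n":{"otv":36,"uuc":17}}}
After op 3 (replace /f/pb/2 70): {"f":{"ku":{"n":0,"nim":76,"th":45},"pb":[64,87,70,32],"qvd":[91,7,95,8],"sx":{"boo":1,"v":68}},"kla":{"lby":{"ah":20,"e":6,"pf":41,"zy":13},"n":{"otv":36,"uuc":17}}}
After op 4 (remove /f/pb/1): {"f":{"ku":{"n":0,"nim":76,"th":45},"pb":[64,70,32],"qvd":[91,7,95,8],"sx":{"boo":1,"v":68}},"kla":{"lby":{"ah":20,"e":6,"pf":41,"zy":13},"n":{"otv":36,"uuc":17}}}
After op 5 (add /kla/lby/ah 77): {"f":{"ku":{"n":0,"nim":76,"th":45},"pb":[64,70,32],"qvd":[91,7,95,8],"sx":{"boo":1,"v":68}},"kla":{"lby":{"ah":77,"e":6,"pf":41,"zy":13},"n":{"otv":36,"uuc":17}}}
Value at /f/pb/2: 32

Answer: 32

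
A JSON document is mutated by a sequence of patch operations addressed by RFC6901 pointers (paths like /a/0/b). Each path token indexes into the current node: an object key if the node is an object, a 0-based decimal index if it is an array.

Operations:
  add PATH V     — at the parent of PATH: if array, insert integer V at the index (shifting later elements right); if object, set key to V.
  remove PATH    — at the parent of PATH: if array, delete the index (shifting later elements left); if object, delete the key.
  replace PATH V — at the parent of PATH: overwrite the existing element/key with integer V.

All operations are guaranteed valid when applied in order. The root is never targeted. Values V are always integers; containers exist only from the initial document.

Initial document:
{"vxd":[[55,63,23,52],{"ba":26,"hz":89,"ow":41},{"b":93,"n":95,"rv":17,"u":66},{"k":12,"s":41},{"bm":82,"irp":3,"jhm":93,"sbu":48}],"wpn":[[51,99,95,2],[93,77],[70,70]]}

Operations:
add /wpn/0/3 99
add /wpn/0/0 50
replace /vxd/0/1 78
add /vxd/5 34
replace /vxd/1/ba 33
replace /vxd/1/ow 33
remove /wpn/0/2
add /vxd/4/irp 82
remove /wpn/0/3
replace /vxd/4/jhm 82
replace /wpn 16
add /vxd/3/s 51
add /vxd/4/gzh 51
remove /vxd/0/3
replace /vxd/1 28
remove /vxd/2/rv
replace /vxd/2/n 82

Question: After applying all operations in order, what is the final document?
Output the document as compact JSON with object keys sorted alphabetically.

After op 1 (add /wpn/0/3 99): {"vxd":[[55,63,23,52],{"ba":26,"hz":89,"ow":41},{"b":93,"n":95,"rv":17,"u":66},{"k":12,"s":41},{"bm":82,"irp":3,"jhm":93,"sbu":48}],"wpn":[[51,99,95,99,2],[93,77],[70,70]]}
After op 2 (add /wpn/0/0 50): {"vxd":[[55,63,23,52],{"ba":26,"hz":89,"ow":41},{"b":93,"n":95,"rv":17,"u":66},{"k":12,"s":41},{"bm":82,"irp":3,"jhm":93,"sbu":48}],"wpn":[[50,51,99,95,99,2],[93,77],[70,70]]}
After op 3 (replace /vxd/0/1 78): {"vxd":[[55,78,23,52],{"ba":26,"hz":89,"ow":41},{"b":93,"n":95,"rv":17,"u":66},{"k":12,"s":41},{"bm":82,"irp":3,"jhm":93,"sbu":48}],"wpn":[[50,51,99,95,99,2],[93,77],[70,70]]}
After op 4 (add /vxd/5 34): {"vxd":[[55,78,23,52],{"ba":26,"hz":89,"ow":41},{"b":93,"n":95,"rv":17,"u":66},{"k":12,"s":41},{"bm":82,"irp":3,"jhm":93,"sbu":48},34],"wpn":[[50,51,99,95,99,2],[93,77],[70,70]]}
After op 5 (replace /vxd/1/ba 33): {"vxd":[[55,78,23,52],{"ba":33,"hz":89,"ow":41},{"b":93,"n":95,"rv":17,"u":66},{"k":12,"s":41},{"bm":82,"irp":3,"jhm":93,"sbu":48},34],"wpn":[[50,51,99,95,99,2],[93,77],[70,70]]}
After op 6 (replace /vxd/1/ow 33): {"vxd":[[55,78,23,52],{"ba":33,"hz":89,"ow":33},{"b":93,"n":95,"rv":17,"u":66},{"k":12,"s":41},{"bm":82,"irp":3,"jhm":93,"sbu":48},34],"wpn":[[50,51,99,95,99,2],[93,77],[70,70]]}
After op 7 (remove /wpn/0/2): {"vxd":[[55,78,23,52],{"ba":33,"hz":89,"ow":33},{"b":93,"n":95,"rv":17,"u":66},{"k":12,"s":41},{"bm":82,"irp":3,"jhm":93,"sbu":48},34],"wpn":[[50,51,95,99,2],[93,77],[70,70]]}
After op 8 (add /vxd/4/irp 82): {"vxd":[[55,78,23,52],{"ba":33,"hz":89,"ow":33},{"b":93,"n":95,"rv":17,"u":66},{"k":12,"s":41},{"bm":82,"irp":82,"jhm":93,"sbu":48},34],"wpn":[[50,51,95,99,2],[93,77],[70,70]]}
After op 9 (remove /wpn/0/3): {"vxd":[[55,78,23,52],{"ba":33,"hz":89,"ow":33},{"b":93,"n":95,"rv":17,"u":66},{"k":12,"s":41},{"bm":82,"irp":82,"jhm":93,"sbu":48},34],"wpn":[[50,51,95,2],[93,77],[70,70]]}
After op 10 (replace /vxd/4/jhm 82): {"vxd":[[55,78,23,52],{"ba":33,"hz":89,"ow":33},{"b":93,"n":95,"rv":17,"u":66},{"k":12,"s":41},{"bm":82,"irp":82,"jhm":82,"sbu":48},34],"wpn":[[50,51,95,2],[93,77],[70,70]]}
After op 11 (replace /wpn 16): {"vxd":[[55,78,23,52],{"ba":33,"hz":89,"ow":33},{"b":93,"n":95,"rv":17,"u":66},{"k":12,"s":41},{"bm":82,"irp":82,"jhm":82,"sbu":48},34],"wpn":16}
After op 12 (add /vxd/3/s 51): {"vxd":[[55,78,23,52],{"ba":33,"hz":89,"ow":33},{"b":93,"n":95,"rv":17,"u":66},{"k":12,"s":51},{"bm":82,"irp":82,"jhm":82,"sbu":48},34],"wpn":16}
After op 13 (add /vxd/4/gzh 51): {"vxd":[[55,78,23,52],{"ba":33,"hz":89,"ow":33},{"b":93,"n":95,"rv":17,"u":66},{"k":12,"s":51},{"bm":82,"gzh":51,"irp":82,"jhm":82,"sbu":48},34],"wpn":16}
After op 14 (remove /vxd/0/3): {"vxd":[[55,78,23],{"ba":33,"hz":89,"ow":33},{"b":93,"n":95,"rv":17,"u":66},{"k":12,"s":51},{"bm":82,"gzh":51,"irp":82,"jhm":82,"sbu":48},34],"wpn":16}
After op 15 (replace /vxd/1 28): {"vxd":[[55,78,23],28,{"b":93,"n":95,"rv":17,"u":66},{"k":12,"s":51},{"bm":82,"gzh":51,"irp":82,"jhm":82,"sbu":48},34],"wpn":16}
After op 16 (remove /vxd/2/rv): {"vxd":[[55,78,23],28,{"b":93,"n":95,"u":66},{"k":12,"s":51},{"bm":82,"gzh":51,"irp":82,"jhm":82,"sbu":48},34],"wpn":16}
After op 17 (replace /vxd/2/n 82): {"vxd":[[55,78,23],28,{"b":93,"n":82,"u":66},{"k":12,"s":51},{"bm":82,"gzh":51,"irp":82,"jhm":82,"sbu":48},34],"wpn":16}

Answer: {"vxd":[[55,78,23],28,{"b":93,"n":82,"u":66},{"k":12,"s":51},{"bm":82,"gzh":51,"irp":82,"jhm":82,"sbu":48},34],"wpn":16}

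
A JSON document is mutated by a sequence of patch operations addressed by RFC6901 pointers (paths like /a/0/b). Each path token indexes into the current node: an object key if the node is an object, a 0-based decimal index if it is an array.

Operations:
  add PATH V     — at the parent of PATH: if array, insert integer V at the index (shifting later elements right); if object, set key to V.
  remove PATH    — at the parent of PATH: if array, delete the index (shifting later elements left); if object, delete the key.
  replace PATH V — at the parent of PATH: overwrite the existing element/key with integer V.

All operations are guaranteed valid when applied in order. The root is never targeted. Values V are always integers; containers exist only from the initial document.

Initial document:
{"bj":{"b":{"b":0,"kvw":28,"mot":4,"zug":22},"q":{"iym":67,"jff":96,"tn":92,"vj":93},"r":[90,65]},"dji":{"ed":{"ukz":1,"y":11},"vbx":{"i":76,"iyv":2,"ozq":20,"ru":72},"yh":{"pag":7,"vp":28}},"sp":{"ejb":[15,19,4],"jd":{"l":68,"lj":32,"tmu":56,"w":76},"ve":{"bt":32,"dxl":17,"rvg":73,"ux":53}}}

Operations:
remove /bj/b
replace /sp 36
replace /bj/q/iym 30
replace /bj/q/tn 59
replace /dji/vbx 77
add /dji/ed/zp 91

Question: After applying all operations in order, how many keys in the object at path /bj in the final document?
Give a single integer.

After op 1 (remove /bj/b): {"bj":{"q":{"iym":67,"jff":96,"tn":92,"vj":93},"r":[90,65]},"dji":{"ed":{"ukz":1,"y":11},"vbx":{"i":76,"iyv":2,"ozq":20,"ru":72},"yh":{"pag":7,"vp":28}},"sp":{"ejb":[15,19,4],"jd":{"l":68,"lj":32,"tmu":56,"w":76},"ve":{"bt":32,"dxl":17,"rvg":73,"ux":53}}}
After op 2 (replace /sp 36): {"bj":{"q":{"iym":67,"jff":96,"tn":92,"vj":93},"r":[90,65]},"dji":{"ed":{"ukz":1,"y":11},"vbx":{"i":76,"iyv":2,"ozq":20,"ru":72},"yh":{"pag":7,"vp":28}},"sp":36}
After op 3 (replace /bj/q/iym 30): {"bj":{"q":{"iym":30,"jff":96,"tn":92,"vj":93},"r":[90,65]},"dji":{"ed":{"ukz":1,"y":11},"vbx":{"i":76,"iyv":2,"ozq":20,"ru":72},"yh":{"pag":7,"vp":28}},"sp":36}
After op 4 (replace /bj/q/tn 59): {"bj":{"q":{"iym":30,"jff":96,"tn":59,"vj":93},"r":[90,65]},"dji":{"ed":{"ukz":1,"y":11},"vbx":{"i":76,"iyv":2,"ozq":20,"ru":72},"yh":{"pag":7,"vp":28}},"sp":36}
After op 5 (replace /dji/vbx 77): {"bj":{"q":{"iym":30,"jff":96,"tn":59,"vj":93},"r":[90,65]},"dji":{"ed":{"ukz":1,"y":11},"vbx":77,"yh":{"pag":7,"vp":28}},"sp":36}
After op 6 (add /dji/ed/zp 91): {"bj":{"q":{"iym":30,"jff":96,"tn":59,"vj":93},"r":[90,65]},"dji":{"ed":{"ukz":1,"y":11,"zp":91},"vbx":77,"yh":{"pag":7,"vp":28}},"sp":36}
Size at path /bj: 2

Answer: 2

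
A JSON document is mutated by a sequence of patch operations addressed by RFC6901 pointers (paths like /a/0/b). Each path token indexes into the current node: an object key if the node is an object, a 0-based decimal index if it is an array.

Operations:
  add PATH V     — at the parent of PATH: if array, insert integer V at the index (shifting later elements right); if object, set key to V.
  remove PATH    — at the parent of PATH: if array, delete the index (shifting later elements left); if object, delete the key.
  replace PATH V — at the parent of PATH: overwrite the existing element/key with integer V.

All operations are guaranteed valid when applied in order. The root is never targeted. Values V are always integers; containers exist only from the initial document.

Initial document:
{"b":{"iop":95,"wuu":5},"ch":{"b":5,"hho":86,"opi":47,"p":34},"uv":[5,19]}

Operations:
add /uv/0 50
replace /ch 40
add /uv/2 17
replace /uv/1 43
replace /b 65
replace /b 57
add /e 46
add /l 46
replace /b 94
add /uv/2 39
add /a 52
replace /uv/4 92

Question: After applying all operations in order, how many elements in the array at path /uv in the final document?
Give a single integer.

After op 1 (add /uv/0 50): {"b":{"iop":95,"wuu":5},"ch":{"b":5,"hho":86,"opi":47,"p":34},"uv":[50,5,19]}
After op 2 (replace /ch 40): {"b":{"iop":95,"wuu":5},"ch":40,"uv":[50,5,19]}
After op 3 (add /uv/2 17): {"b":{"iop":95,"wuu":5},"ch":40,"uv":[50,5,17,19]}
After op 4 (replace /uv/1 43): {"b":{"iop":95,"wuu":5},"ch":40,"uv":[50,43,17,19]}
After op 5 (replace /b 65): {"b":65,"ch":40,"uv":[50,43,17,19]}
After op 6 (replace /b 57): {"b":57,"ch":40,"uv":[50,43,17,19]}
After op 7 (add /e 46): {"b":57,"ch":40,"e":46,"uv":[50,43,17,19]}
After op 8 (add /l 46): {"b":57,"ch":40,"e":46,"l":46,"uv":[50,43,17,19]}
After op 9 (replace /b 94): {"b":94,"ch":40,"e":46,"l":46,"uv":[50,43,17,19]}
After op 10 (add /uv/2 39): {"b":94,"ch":40,"e":46,"l":46,"uv":[50,43,39,17,19]}
After op 11 (add /a 52): {"a":52,"b":94,"ch":40,"e":46,"l":46,"uv":[50,43,39,17,19]}
After op 12 (replace /uv/4 92): {"a":52,"b":94,"ch":40,"e":46,"l":46,"uv":[50,43,39,17,92]}
Size at path /uv: 5

Answer: 5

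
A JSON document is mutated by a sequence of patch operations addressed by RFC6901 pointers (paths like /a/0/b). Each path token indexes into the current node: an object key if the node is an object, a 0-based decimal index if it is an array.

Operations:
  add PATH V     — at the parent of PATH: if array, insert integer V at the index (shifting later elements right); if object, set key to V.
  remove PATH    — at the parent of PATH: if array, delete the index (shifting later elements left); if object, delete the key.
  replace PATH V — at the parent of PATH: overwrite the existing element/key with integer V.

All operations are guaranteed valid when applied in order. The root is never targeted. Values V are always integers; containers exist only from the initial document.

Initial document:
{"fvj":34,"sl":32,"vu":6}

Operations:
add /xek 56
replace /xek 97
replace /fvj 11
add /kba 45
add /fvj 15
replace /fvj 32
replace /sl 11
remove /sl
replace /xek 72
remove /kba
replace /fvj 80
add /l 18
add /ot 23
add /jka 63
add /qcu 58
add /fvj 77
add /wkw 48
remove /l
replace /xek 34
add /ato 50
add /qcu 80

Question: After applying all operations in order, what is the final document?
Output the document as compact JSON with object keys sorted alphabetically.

Answer: {"ato":50,"fvj":77,"jka":63,"ot":23,"qcu":80,"vu":6,"wkw":48,"xek":34}

Derivation:
After op 1 (add /xek 56): {"fvj":34,"sl":32,"vu":6,"xek":56}
After op 2 (replace /xek 97): {"fvj":34,"sl":32,"vu":6,"xek":97}
After op 3 (replace /fvj 11): {"fvj":11,"sl":32,"vu":6,"xek":97}
After op 4 (add /kba 45): {"fvj":11,"kba":45,"sl":32,"vu":6,"xek":97}
After op 5 (add /fvj 15): {"fvj":15,"kba":45,"sl":32,"vu":6,"xek":97}
After op 6 (replace /fvj 32): {"fvj":32,"kba":45,"sl":32,"vu":6,"xek":97}
After op 7 (replace /sl 11): {"fvj":32,"kba":45,"sl":11,"vu":6,"xek":97}
After op 8 (remove /sl): {"fvj":32,"kba":45,"vu":6,"xek":97}
After op 9 (replace /xek 72): {"fvj":32,"kba":45,"vu":6,"xek":72}
After op 10 (remove /kba): {"fvj":32,"vu":6,"xek":72}
After op 11 (replace /fvj 80): {"fvj":80,"vu":6,"xek":72}
After op 12 (add /l 18): {"fvj":80,"l":18,"vu":6,"xek":72}
After op 13 (add /ot 23): {"fvj":80,"l":18,"ot":23,"vu":6,"xek":72}
After op 14 (add /jka 63): {"fvj":80,"jka":63,"l":18,"ot":23,"vu":6,"xek":72}
After op 15 (add /qcu 58): {"fvj":80,"jka":63,"l":18,"ot":23,"qcu":58,"vu":6,"xek":72}
After op 16 (add /fvj 77): {"fvj":77,"jka":63,"l":18,"ot":23,"qcu":58,"vu":6,"xek":72}
After op 17 (add /wkw 48): {"fvj":77,"jka":63,"l":18,"ot":23,"qcu":58,"vu":6,"wkw":48,"xek":72}
After op 18 (remove /l): {"fvj":77,"jka":63,"ot":23,"qcu":58,"vu":6,"wkw":48,"xek":72}
After op 19 (replace /xek 34): {"fvj":77,"jka":63,"ot":23,"qcu":58,"vu":6,"wkw":48,"xek":34}
After op 20 (add /ato 50): {"ato":50,"fvj":77,"jka":63,"ot":23,"qcu":58,"vu":6,"wkw":48,"xek":34}
After op 21 (add /qcu 80): {"ato":50,"fvj":77,"jka":63,"ot":23,"qcu":80,"vu":6,"wkw":48,"xek":34}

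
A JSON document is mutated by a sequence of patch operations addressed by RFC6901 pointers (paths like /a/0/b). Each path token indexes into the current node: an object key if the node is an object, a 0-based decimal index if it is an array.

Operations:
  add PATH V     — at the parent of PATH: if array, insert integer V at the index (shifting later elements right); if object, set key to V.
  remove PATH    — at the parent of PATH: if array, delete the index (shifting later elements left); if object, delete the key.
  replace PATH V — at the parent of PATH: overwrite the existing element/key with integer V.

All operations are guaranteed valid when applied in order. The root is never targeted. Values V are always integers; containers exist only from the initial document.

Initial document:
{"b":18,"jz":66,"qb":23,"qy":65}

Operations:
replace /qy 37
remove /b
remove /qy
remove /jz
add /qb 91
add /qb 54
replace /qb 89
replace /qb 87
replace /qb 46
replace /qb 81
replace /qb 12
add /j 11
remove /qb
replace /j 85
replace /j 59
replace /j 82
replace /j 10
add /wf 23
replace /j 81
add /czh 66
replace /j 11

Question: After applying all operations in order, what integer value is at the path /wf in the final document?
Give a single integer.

After op 1 (replace /qy 37): {"b":18,"jz":66,"qb":23,"qy":37}
After op 2 (remove /b): {"jz":66,"qb":23,"qy":37}
After op 3 (remove /qy): {"jz":66,"qb":23}
After op 4 (remove /jz): {"qb":23}
After op 5 (add /qb 91): {"qb":91}
After op 6 (add /qb 54): {"qb":54}
After op 7 (replace /qb 89): {"qb":89}
After op 8 (replace /qb 87): {"qb":87}
After op 9 (replace /qb 46): {"qb":46}
After op 10 (replace /qb 81): {"qb":81}
After op 11 (replace /qb 12): {"qb":12}
After op 12 (add /j 11): {"j":11,"qb":12}
After op 13 (remove /qb): {"j":11}
After op 14 (replace /j 85): {"j":85}
After op 15 (replace /j 59): {"j":59}
After op 16 (replace /j 82): {"j":82}
After op 17 (replace /j 10): {"j":10}
After op 18 (add /wf 23): {"j":10,"wf":23}
After op 19 (replace /j 81): {"j":81,"wf":23}
After op 20 (add /czh 66): {"czh":66,"j":81,"wf":23}
After op 21 (replace /j 11): {"czh":66,"j":11,"wf":23}
Value at /wf: 23

Answer: 23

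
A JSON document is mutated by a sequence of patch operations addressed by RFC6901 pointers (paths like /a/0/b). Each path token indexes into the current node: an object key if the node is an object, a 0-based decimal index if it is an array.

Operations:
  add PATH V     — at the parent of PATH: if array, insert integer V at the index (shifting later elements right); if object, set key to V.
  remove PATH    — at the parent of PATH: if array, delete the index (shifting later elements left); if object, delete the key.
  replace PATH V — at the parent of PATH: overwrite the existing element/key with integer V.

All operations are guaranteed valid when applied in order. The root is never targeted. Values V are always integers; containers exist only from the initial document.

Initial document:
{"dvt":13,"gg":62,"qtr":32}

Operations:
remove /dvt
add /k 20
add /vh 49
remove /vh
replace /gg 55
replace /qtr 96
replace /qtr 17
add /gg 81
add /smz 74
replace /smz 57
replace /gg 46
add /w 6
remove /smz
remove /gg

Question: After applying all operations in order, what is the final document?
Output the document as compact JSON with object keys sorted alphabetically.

After op 1 (remove /dvt): {"gg":62,"qtr":32}
After op 2 (add /k 20): {"gg":62,"k":20,"qtr":32}
After op 3 (add /vh 49): {"gg":62,"k":20,"qtr":32,"vh":49}
After op 4 (remove /vh): {"gg":62,"k":20,"qtr":32}
After op 5 (replace /gg 55): {"gg":55,"k":20,"qtr":32}
After op 6 (replace /qtr 96): {"gg":55,"k":20,"qtr":96}
After op 7 (replace /qtr 17): {"gg":55,"k":20,"qtr":17}
After op 8 (add /gg 81): {"gg":81,"k":20,"qtr":17}
After op 9 (add /smz 74): {"gg":81,"k":20,"qtr":17,"smz":74}
After op 10 (replace /smz 57): {"gg":81,"k":20,"qtr":17,"smz":57}
After op 11 (replace /gg 46): {"gg":46,"k":20,"qtr":17,"smz":57}
After op 12 (add /w 6): {"gg":46,"k":20,"qtr":17,"smz":57,"w":6}
After op 13 (remove /smz): {"gg":46,"k":20,"qtr":17,"w":6}
After op 14 (remove /gg): {"k":20,"qtr":17,"w":6}

Answer: {"k":20,"qtr":17,"w":6}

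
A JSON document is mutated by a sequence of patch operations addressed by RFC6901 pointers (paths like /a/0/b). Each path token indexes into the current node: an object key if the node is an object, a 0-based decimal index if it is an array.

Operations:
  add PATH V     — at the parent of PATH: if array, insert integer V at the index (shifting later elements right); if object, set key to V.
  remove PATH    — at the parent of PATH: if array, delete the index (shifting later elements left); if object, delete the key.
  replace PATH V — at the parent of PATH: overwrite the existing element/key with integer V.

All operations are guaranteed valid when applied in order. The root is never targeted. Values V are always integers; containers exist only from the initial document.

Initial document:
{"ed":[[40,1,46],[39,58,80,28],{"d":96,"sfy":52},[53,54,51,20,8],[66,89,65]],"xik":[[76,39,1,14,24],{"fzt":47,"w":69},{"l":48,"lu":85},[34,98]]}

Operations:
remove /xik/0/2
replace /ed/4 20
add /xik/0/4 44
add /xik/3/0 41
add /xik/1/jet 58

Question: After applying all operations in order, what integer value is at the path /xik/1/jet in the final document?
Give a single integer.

After op 1 (remove /xik/0/2): {"ed":[[40,1,46],[39,58,80,28],{"d":96,"sfy":52},[53,54,51,20,8],[66,89,65]],"xik":[[76,39,14,24],{"fzt":47,"w":69},{"l":48,"lu":85},[34,98]]}
After op 2 (replace /ed/4 20): {"ed":[[40,1,46],[39,58,80,28],{"d":96,"sfy":52},[53,54,51,20,8],20],"xik":[[76,39,14,24],{"fzt":47,"w":69},{"l":48,"lu":85},[34,98]]}
After op 3 (add /xik/0/4 44): {"ed":[[40,1,46],[39,58,80,28],{"d":96,"sfy":52},[53,54,51,20,8],20],"xik":[[76,39,14,24,44],{"fzt":47,"w":69},{"l":48,"lu":85},[34,98]]}
After op 4 (add /xik/3/0 41): {"ed":[[40,1,46],[39,58,80,28],{"d":96,"sfy":52},[53,54,51,20,8],20],"xik":[[76,39,14,24,44],{"fzt":47,"w":69},{"l":48,"lu":85},[41,34,98]]}
After op 5 (add /xik/1/jet 58): {"ed":[[40,1,46],[39,58,80,28],{"d":96,"sfy":52},[53,54,51,20,8],20],"xik":[[76,39,14,24,44],{"fzt":47,"jet":58,"w":69},{"l":48,"lu":85},[41,34,98]]}
Value at /xik/1/jet: 58

Answer: 58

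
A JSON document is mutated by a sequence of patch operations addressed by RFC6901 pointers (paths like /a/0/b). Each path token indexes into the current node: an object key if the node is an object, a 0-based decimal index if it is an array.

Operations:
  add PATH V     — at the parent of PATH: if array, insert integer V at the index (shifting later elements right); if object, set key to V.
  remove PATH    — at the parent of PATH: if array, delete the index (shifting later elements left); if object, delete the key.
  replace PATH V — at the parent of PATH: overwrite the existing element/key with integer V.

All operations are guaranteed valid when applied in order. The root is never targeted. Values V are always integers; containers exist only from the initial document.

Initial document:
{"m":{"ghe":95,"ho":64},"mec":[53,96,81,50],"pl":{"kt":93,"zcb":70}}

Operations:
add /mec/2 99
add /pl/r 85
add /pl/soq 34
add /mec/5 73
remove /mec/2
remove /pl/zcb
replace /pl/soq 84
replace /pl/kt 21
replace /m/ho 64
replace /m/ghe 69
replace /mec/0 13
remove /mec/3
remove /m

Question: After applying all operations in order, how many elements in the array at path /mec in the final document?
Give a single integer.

After op 1 (add /mec/2 99): {"m":{"ghe":95,"ho":64},"mec":[53,96,99,81,50],"pl":{"kt":93,"zcb":70}}
After op 2 (add /pl/r 85): {"m":{"ghe":95,"ho":64},"mec":[53,96,99,81,50],"pl":{"kt":93,"r":85,"zcb":70}}
After op 3 (add /pl/soq 34): {"m":{"ghe":95,"ho":64},"mec":[53,96,99,81,50],"pl":{"kt":93,"r":85,"soq":34,"zcb":70}}
After op 4 (add /mec/5 73): {"m":{"ghe":95,"ho":64},"mec":[53,96,99,81,50,73],"pl":{"kt":93,"r":85,"soq":34,"zcb":70}}
After op 5 (remove /mec/2): {"m":{"ghe":95,"ho":64},"mec":[53,96,81,50,73],"pl":{"kt":93,"r":85,"soq":34,"zcb":70}}
After op 6 (remove /pl/zcb): {"m":{"ghe":95,"ho":64},"mec":[53,96,81,50,73],"pl":{"kt":93,"r":85,"soq":34}}
After op 7 (replace /pl/soq 84): {"m":{"ghe":95,"ho":64},"mec":[53,96,81,50,73],"pl":{"kt":93,"r":85,"soq":84}}
After op 8 (replace /pl/kt 21): {"m":{"ghe":95,"ho":64},"mec":[53,96,81,50,73],"pl":{"kt":21,"r":85,"soq":84}}
After op 9 (replace /m/ho 64): {"m":{"ghe":95,"ho":64},"mec":[53,96,81,50,73],"pl":{"kt":21,"r":85,"soq":84}}
After op 10 (replace /m/ghe 69): {"m":{"ghe":69,"ho":64},"mec":[53,96,81,50,73],"pl":{"kt":21,"r":85,"soq":84}}
After op 11 (replace /mec/0 13): {"m":{"ghe":69,"ho":64},"mec":[13,96,81,50,73],"pl":{"kt":21,"r":85,"soq":84}}
After op 12 (remove /mec/3): {"m":{"ghe":69,"ho":64},"mec":[13,96,81,73],"pl":{"kt":21,"r":85,"soq":84}}
After op 13 (remove /m): {"mec":[13,96,81,73],"pl":{"kt":21,"r":85,"soq":84}}
Size at path /mec: 4

Answer: 4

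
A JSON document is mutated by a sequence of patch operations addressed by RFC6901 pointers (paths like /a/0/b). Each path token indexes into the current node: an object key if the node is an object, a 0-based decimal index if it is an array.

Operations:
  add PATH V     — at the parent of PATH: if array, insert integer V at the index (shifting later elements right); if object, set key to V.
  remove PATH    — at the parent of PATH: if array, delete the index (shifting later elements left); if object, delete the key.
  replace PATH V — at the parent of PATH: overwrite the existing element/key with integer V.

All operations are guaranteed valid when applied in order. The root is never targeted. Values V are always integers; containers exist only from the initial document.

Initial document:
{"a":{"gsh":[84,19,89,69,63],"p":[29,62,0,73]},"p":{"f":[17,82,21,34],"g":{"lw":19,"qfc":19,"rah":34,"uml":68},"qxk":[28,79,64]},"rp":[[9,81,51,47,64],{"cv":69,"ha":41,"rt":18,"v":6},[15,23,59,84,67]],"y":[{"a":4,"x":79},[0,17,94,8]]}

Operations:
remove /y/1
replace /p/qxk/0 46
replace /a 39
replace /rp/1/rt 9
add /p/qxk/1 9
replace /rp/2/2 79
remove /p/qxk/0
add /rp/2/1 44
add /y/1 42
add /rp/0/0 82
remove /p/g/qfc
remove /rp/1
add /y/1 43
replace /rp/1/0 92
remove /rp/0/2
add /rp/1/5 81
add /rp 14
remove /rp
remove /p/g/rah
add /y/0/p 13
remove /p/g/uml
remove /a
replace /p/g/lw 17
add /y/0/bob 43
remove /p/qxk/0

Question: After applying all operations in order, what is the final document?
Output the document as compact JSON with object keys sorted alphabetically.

Answer: {"p":{"f":[17,82,21,34],"g":{"lw":17},"qxk":[79,64]},"y":[{"a":4,"bob":43,"p":13,"x":79},43,42]}

Derivation:
After op 1 (remove /y/1): {"a":{"gsh":[84,19,89,69,63],"p":[29,62,0,73]},"p":{"f":[17,82,21,34],"g":{"lw":19,"qfc":19,"rah":34,"uml":68},"qxk":[28,79,64]},"rp":[[9,81,51,47,64],{"cv":69,"ha":41,"rt":18,"v":6},[15,23,59,84,67]],"y":[{"a":4,"x":79}]}
After op 2 (replace /p/qxk/0 46): {"a":{"gsh":[84,19,89,69,63],"p":[29,62,0,73]},"p":{"f":[17,82,21,34],"g":{"lw":19,"qfc":19,"rah":34,"uml":68},"qxk":[46,79,64]},"rp":[[9,81,51,47,64],{"cv":69,"ha":41,"rt":18,"v":6},[15,23,59,84,67]],"y":[{"a":4,"x":79}]}
After op 3 (replace /a 39): {"a":39,"p":{"f":[17,82,21,34],"g":{"lw":19,"qfc":19,"rah":34,"uml":68},"qxk":[46,79,64]},"rp":[[9,81,51,47,64],{"cv":69,"ha":41,"rt":18,"v":6},[15,23,59,84,67]],"y":[{"a":4,"x":79}]}
After op 4 (replace /rp/1/rt 9): {"a":39,"p":{"f":[17,82,21,34],"g":{"lw":19,"qfc":19,"rah":34,"uml":68},"qxk":[46,79,64]},"rp":[[9,81,51,47,64],{"cv":69,"ha":41,"rt":9,"v":6},[15,23,59,84,67]],"y":[{"a":4,"x":79}]}
After op 5 (add /p/qxk/1 9): {"a":39,"p":{"f":[17,82,21,34],"g":{"lw":19,"qfc":19,"rah":34,"uml":68},"qxk":[46,9,79,64]},"rp":[[9,81,51,47,64],{"cv":69,"ha":41,"rt":9,"v":6},[15,23,59,84,67]],"y":[{"a":4,"x":79}]}
After op 6 (replace /rp/2/2 79): {"a":39,"p":{"f":[17,82,21,34],"g":{"lw":19,"qfc":19,"rah":34,"uml":68},"qxk":[46,9,79,64]},"rp":[[9,81,51,47,64],{"cv":69,"ha":41,"rt":9,"v":6},[15,23,79,84,67]],"y":[{"a":4,"x":79}]}
After op 7 (remove /p/qxk/0): {"a":39,"p":{"f":[17,82,21,34],"g":{"lw":19,"qfc":19,"rah":34,"uml":68},"qxk":[9,79,64]},"rp":[[9,81,51,47,64],{"cv":69,"ha":41,"rt":9,"v":6},[15,23,79,84,67]],"y":[{"a":4,"x":79}]}
After op 8 (add /rp/2/1 44): {"a":39,"p":{"f":[17,82,21,34],"g":{"lw":19,"qfc":19,"rah":34,"uml":68},"qxk":[9,79,64]},"rp":[[9,81,51,47,64],{"cv":69,"ha":41,"rt":9,"v":6},[15,44,23,79,84,67]],"y":[{"a":4,"x":79}]}
After op 9 (add /y/1 42): {"a":39,"p":{"f":[17,82,21,34],"g":{"lw":19,"qfc":19,"rah":34,"uml":68},"qxk":[9,79,64]},"rp":[[9,81,51,47,64],{"cv":69,"ha":41,"rt":9,"v":6},[15,44,23,79,84,67]],"y":[{"a":4,"x":79},42]}
After op 10 (add /rp/0/0 82): {"a":39,"p":{"f":[17,82,21,34],"g":{"lw":19,"qfc":19,"rah":34,"uml":68},"qxk":[9,79,64]},"rp":[[82,9,81,51,47,64],{"cv":69,"ha":41,"rt":9,"v":6},[15,44,23,79,84,67]],"y":[{"a":4,"x":79},42]}
After op 11 (remove /p/g/qfc): {"a":39,"p":{"f":[17,82,21,34],"g":{"lw":19,"rah":34,"uml":68},"qxk":[9,79,64]},"rp":[[82,9,81,51,47,64],{"cv":69,"ha":41,"rt":9,"v":6},[15,44,23,79,84,67]],"y":[{"a":4,"x":79},42]}
After op 12 (remove /rp/1): {"a":39,"p":{"f":[17,82,21,34],"g":{"lw":19,"rah":34,"uml":68},"qxk":[9,79,64]},"rp":[[82,9,81,51,47,64],[15,44,23,79,84,67]],"y":[{"a":4,"x":79},42]}
After op 13 (add /y/1 43): {"a":39,"p":{"f":[17,82,21,34],"g":{"lw":19,"rah":34,"uml":68},"qxk":[9,79,64]},"rp":[[82,9,81,51,47,64],[15,44,23,79,84,67]],"y":[{"a":4,"x":79},43,42]}
After op 14 (replace /rp/1/0 92): {"a":39,"p":{"f":[17,82,21,34],"g":{"lw":19,"rah":34,"uml":68},"qxk":[9,79,64]},"rp":[[82,9,81,51,47,64],[92,44,23,79,84,67]],"y":[{"a":4,"x":79},43,42]}
After op 15 (remove /rp/0/2): {"a":39,"p":{"f":[17,82,21,34],"g":{"lw":19,"rah":34,"uml":68},"qxk":[9,79,64]},"rp":[[82,9,51,47,64],[92,44,23,79,84,67]],"y":[{"a":4,"x":79},43,42]}
After op 16 (add /rp/1/5 81): {"a":39,"p":{"f":[17,82,21,34],"g":{"lw":19,"rah":34,"uml":68},"qxk":[9,79,64]},"rp":[[82,9,51,47,64],[92,44,23,79,84,81,67]],"y":[{"a":4,"x":79},43,42]}
After op 17 (add /rp 14): {"a":39,"p":{"f":[17,82,21,34],"g":{"lw":19,"rah":34,"uml":68},"qxk":[9,79,64]},"rp":14,"y":[{"a":4,"x":79},43,42]}
After op 18 (remove /rp): {"a":39,"p":{"f":[17,82,21,34],"g":{"lw":19,"rah":34,"uml":68},"qxk":[9,79,64]},"y":[{"a":4,"x":79},43,42]}
After op 19 (remove /p/g/rah): {"a":39,"p":{"f":[17,82,21,34],"g":{"lw":19,"uml":68},"qxk":[9,79,64]},"y":[{"a":4,"x":79},43,42]}
After op 20 (add /y/0/p 13): {"a":39,"p":{"f":[17,82,21,34],"g":{"lw":19,"uml":68},"qxk":[9,79,64]},"y":[{"a":4,"p":13,"x":79},43,42]}
After op 21 (remove /p/g/uml): {"a":39,"p":{"f":[17,82,21,34],"g":{"lw":19},"qxk":[9,79,64]},"y":[{"a":4,"p":13,"x":79},43,42]}
After op 22 (remove /a): {"p":{"f":[17,82,21,34],"g":{"lw":19},"qxk":[9,79,64]},"y":[{"a":4,"p":13,"x":79},43,42]}
After op 23 (replace /p/g/lw 17): {"p":{"f":[17,82,21,34],"g":{"lw":17},"qxk":[9,79,64]},"y":[{"a":4,"p":13,"x":79},43,42]}
After op 24 (add /y/0/bob 43): {"p":{"f":[17,82,21,34],"g":{"lw":17},"qxk":[9,79,64]},"y":[{"a":4,"bob":43,"p":13,"x":79},43,42]}
After op 25 (remove /p/qxk/0): {"p":{"f":[17,82,21,34],"g":{"lw":17},"qxk":[79,64]},"y":[{"a":4,"bob":43,"p":13,"x":79},43,42]}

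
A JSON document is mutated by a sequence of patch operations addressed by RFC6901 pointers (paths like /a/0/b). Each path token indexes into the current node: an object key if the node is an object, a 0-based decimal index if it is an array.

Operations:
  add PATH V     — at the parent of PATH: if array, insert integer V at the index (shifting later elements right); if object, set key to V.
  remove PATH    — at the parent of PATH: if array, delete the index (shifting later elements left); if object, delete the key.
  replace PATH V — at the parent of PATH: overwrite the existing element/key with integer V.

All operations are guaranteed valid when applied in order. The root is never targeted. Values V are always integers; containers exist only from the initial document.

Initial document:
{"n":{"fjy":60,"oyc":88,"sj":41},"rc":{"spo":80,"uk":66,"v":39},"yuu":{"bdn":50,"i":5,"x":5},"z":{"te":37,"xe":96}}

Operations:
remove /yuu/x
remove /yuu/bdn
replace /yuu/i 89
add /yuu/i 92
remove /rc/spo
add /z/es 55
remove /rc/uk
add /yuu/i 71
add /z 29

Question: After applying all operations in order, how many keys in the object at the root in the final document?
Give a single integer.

After op 1 (remove /yuu/x): {"n":{"fjy":60,"oyc":88,"sj":41},"rc":{"spo":80,"uk":66,"v":39},"yuu":{"bdn":50,"i":5},"z":{"te":37,"xe":96}}
After op 2 (remove /yuu/bdn): {"n":{"fjy":60,"oyc":88,"sj":41},"rc":{"spo":80,"uk":66,"v":39},"yuu":{"i":5},"z":{"te":37,"xe":96}}
After op 3 (replace /yuu/i 89): {"n":{"fjy":60,"oyc":88,"sj":41},"rc":{"spo":80,"uk":66,"v":39},"yuu":{"i":89},"z":{"te":37,"xe":96}}
After op 4 (add /yuu/i 92): {"n":{"fjy":60,"oyc":88,"sj":41},"rc":{"spo":80,"uk":66,"v":39},"yuu":{"i":92},"z":{"te":37,"xe":96}}
After op 5 (remove /rc/spo): {"n":{"fjy":60,"oyc":88,"sj":41},"rc":{"uk":66,"v":39},"yuu":{"i":92},"z":{"te":37,"xe":96}}
After op 6 (add /z/es 55): {"n":{"fjy":60,"oyc":88,"sj":41},"rc":{"uk":66,"v":39},"yuu":{"i":92},"z":{"es":55,"te":37,"xe":96}}
After op 7 (remove /rc/uk): {"n":{"fjy":60,"oyc":88,"sj":41},"rc":{"v":39},"yuu":{"i":92},"z":{"es":55,"te":37,"xe":96}}
After op 8 (add /yuu/i 71): {"n":{"fjy":60,"oyc":88,"sj":41},"rc":{"v":39},"yuu":{"i":71},"z":{"es":55,"te":37,"xe":96}}
After op 9 (add /z 29): {"n":{"fjy":60,"oyc":88,"sj":41},"rc":{"v":39},"yuu":{"i":71},"z":29}
Size at the root: 4

Answer: 4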